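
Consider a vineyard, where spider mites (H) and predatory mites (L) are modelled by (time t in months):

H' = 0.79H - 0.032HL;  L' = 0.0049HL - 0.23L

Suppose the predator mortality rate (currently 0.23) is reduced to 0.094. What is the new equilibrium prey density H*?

At the interior fixed point, setting dL/dt = 0 with L > 0 fixes H* = (predator death rate)/(HL coefficient) — independent of the other coefficients.
With the change, H* = 0.094/0.0049 = 19.2; it falls from 46.9.

H* ≈ 19.2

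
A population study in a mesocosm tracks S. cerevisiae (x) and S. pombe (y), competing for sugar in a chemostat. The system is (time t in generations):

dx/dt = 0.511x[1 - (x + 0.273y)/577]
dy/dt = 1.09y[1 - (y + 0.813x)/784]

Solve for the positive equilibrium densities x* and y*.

x* ≈ 467, y* ≈ 405

Setting both brackets to zero gives the nullclines x + 0.273y = 577 and 0.813x + y = 784.
Substituting y = 784 - 0.813x into the first: x(1 - 0.273·0.813) = 577 - 0.273·784.
So x* = 363/0.778 = 467, and then y* = 784 - 0.813·467 = 405.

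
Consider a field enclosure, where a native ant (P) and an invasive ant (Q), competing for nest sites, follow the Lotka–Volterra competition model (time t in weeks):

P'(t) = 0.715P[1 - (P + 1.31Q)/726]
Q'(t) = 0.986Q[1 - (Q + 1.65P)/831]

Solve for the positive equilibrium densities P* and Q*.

P* ≈ 312, Q* ≈ 316

Setting both brackets to zero gives the nullclines P + 1.31Q = 726 and 1.65P + Q = 831.
Substituting Q = 831 - 1.65P into the first: P(1 - 1.31·1.65) = 726 - 1.31·831.
So P* = -363/-1.16 = 312, and then Q* = 831 - 1.65·312 = 316.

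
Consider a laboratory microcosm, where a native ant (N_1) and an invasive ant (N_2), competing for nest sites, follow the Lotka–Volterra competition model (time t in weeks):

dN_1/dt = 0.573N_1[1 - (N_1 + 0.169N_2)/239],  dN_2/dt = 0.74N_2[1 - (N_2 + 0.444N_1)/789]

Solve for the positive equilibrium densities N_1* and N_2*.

N_1* ≈ 114, N_2* ≈ 738

Setting both brackets to zero gives the nullclines N_1 + 0.169N_2 = 239 and 0.444N_1 + N_2 = 789.
Substituting N_2 = 789 - 0.444N_1 into the first: N_1(1 - 0.169·0.444) = 239 - 0.169·789.
So N_1* = 106/0.925 = 114, and then N_2* = 789 - 0.444·114 = 738.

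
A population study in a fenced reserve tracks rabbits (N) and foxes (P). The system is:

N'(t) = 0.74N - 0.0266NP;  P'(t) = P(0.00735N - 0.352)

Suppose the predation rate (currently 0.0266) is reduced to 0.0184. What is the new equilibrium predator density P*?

At the interior fixed point, setting dN/dt = 0 with N > 0 fixes P* = (prey growth rate)/(NP coefficient) — independent of the other coefficients.
With the change, P* = 0.74/0.0184 = 40.2; it rises from 27.8.

P* ≈ 40.2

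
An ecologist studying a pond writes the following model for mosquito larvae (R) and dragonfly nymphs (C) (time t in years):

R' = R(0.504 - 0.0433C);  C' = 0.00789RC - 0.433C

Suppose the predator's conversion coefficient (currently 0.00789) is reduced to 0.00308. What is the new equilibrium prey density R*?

R* ≈ 141

At the interior fixed point, setting dC/dt = 0 with C > 0 fixes R* = (predator death rate)/(RC coefficient) — independent of the other coefficients.
With the change, R* = 0.433/0.00308 = 141; it rises from 54.9.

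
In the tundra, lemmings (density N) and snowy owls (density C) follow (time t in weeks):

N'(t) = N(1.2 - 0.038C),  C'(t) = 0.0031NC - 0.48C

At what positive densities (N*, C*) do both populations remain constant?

Set dC/dt = 0 with C > 0: 0.0031N - 0.48 = 0, so N* = 0.48/0.0031 = 155.
Set dN/dt = 0 with N > 0: 1.2 - 0.038C = 0, so C* = 1.2/0.038 = 31.6.

N* ≈ 155, C* ≈ 31.6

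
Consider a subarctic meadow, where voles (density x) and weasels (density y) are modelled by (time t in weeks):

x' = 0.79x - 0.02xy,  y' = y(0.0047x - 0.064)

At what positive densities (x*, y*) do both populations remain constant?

x* ≈ 13.6, y* ≈ 39.5

Set dy/dt = 0 with y > 0: 0.0047x - 0.064 = 0, so x* = 0.064/0.0047 = 13.6.
Set dx/dt = 0 with x > 0: 0.79 - 0.02y = 0, so y* = 0.79/0.02 = 39.5.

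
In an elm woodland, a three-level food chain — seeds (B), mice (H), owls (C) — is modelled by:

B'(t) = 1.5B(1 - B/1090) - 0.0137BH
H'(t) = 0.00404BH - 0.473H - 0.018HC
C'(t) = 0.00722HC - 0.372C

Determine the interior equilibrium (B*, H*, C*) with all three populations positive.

From dC/dt = 0: 0.00722H* = 0.372, so H* = 51.5.
From dB/dt = 0: 1.5(1 - B*/1090) = 0.0137·51.5, giving B* = 1090·(1 - 0.471) = 577.
From dH/dt = 0: 0.00404·577 - 0.473 = 0.018C*, so C* = 1.86/0.018 = 103.

B* ≈ 577, H* ≈ 51.5, C* ≈ 103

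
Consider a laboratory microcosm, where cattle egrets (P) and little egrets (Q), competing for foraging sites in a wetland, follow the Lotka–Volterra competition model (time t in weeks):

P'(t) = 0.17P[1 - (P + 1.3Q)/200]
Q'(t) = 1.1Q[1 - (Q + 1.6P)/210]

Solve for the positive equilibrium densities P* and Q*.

Setting both brackets to zero gives the nullclines P + 1.3Q = 200 and 1.6P + Q = 210.
Substituting Q = 210 - 1.6P into the first: P(1 - 1.3·1.6) = 200 - 1.3·210.
So P* = -73/-1.08 = 67.6, and then Q* = 210 - 1.6·67.6 = 102.

P* ≈ 67.6, Q* ≈ 102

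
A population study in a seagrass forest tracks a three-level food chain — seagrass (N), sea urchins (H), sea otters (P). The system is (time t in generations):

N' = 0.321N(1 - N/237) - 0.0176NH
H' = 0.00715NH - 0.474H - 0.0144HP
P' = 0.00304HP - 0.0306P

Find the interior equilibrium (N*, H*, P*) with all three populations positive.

From dP/dt = 0: 0.00304H* = 0.0306, so H* = 10.1.
From dN/dt = 0: 0.321(1 - N*/237) = 0.0176·10.1, giving N* = 237·(1 - 0.552) = 106.
From dH/dt = 0: 0.00715·106 - 0.474 = 0.0144P*, so P* = 0.285/0.0144 = 19.8.

N* ≈ 106, H* ≈ 10.1, P* ≈ 19.8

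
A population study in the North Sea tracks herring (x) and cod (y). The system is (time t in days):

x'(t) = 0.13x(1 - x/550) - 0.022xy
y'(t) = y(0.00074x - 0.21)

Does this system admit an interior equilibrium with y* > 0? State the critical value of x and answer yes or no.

The predator equation gives dy/dt > 0 only when x > 0.21/0.00074 = 284.
Without the predator, x → K = 550. Since 550 > 284, the predator can invade and persist.

Threshold x = 284; K > 284, so yes, the predator persists.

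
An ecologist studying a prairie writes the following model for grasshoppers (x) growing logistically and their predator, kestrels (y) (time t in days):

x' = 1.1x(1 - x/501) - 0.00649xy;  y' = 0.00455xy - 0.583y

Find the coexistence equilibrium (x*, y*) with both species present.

From dy/dt = 0 with y > 0: 0.00455x* = 0.583, so x* = 128.
Substitute into dx/dt = 0: 1.1(1 - 128/501) = 0.00649y*.
The bracket is 0.744, giving y* = 0.819/0.00649 = 126.

x* ≈ 128, y* ≈ 126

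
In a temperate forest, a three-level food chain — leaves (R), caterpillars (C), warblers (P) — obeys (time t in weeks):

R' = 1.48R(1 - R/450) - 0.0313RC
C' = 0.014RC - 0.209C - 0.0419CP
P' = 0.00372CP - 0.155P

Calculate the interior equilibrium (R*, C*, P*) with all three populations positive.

R* ≈ 53.5, C* ≈ 41.7, P* ≈ 12.9

From dP/dt = 0: 0.00372C* = 0.155, so C* = 41.7.
From dR/dt = 0: 1.48(1 - R*/450) = 0.0313·41.7, giving R* = 450·(1 - 0.881) = 53.5.
From dC/dt = 0: 0.014·53.5 - 0.209 = 0.0419P*, so P* = 0.539/0.0419 = 12.9.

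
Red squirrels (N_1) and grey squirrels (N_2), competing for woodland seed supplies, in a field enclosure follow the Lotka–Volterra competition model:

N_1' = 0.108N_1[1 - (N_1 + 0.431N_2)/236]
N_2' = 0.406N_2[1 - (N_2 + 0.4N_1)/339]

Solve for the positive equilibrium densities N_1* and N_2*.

N_1* ≈ 109, N_2* ≈ 296

Setting both brackets to zero gives the nullclines N_1 + 0.431N_2 = 236 and 0.4N_1 + N_2 = 339.
Substituting N_2 = 339 - 0.4N_1 into the first: N_1(1 - 0.431·0.4) = 236 - 0.431·339.
So N_1* = 89.9/0.828 = 109, and then N_2* = 339 - 0.4·109 = 296.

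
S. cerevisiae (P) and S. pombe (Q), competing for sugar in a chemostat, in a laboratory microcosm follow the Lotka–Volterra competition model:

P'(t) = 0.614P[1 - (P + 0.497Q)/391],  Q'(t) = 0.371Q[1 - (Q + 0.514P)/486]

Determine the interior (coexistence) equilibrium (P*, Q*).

P* ≈ 201, Q* ≈ 383

Setting both brackets to zero gives the nullclines P + 0.497Q = 391 and 0.514P + Q = 486.
Substituting Q = 486 - 0.514P into the first: P(1 - 0.497·0.514) = 391 - 0.497·486.
So P* = 149/0.745 = 201, and then Q* = 486 - 0.514·201 = 383.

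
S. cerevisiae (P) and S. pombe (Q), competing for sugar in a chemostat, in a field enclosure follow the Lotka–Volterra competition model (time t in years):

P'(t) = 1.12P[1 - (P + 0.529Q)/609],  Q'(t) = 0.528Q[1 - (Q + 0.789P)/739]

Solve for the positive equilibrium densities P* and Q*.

P* ≈ 374, Q* ≈ 444

Setting both brackets to zero gives the nullclines P + 0.529Q = 609 and 0.789P + Q = 739.
Substituting Q = 739 - 0.789P into the first: P(1 - 0.529·0.789) = 609 - 0.529·739.
So P* = 218/0.583 = 374, and then Q* = 739 - 0.789·374 = 444.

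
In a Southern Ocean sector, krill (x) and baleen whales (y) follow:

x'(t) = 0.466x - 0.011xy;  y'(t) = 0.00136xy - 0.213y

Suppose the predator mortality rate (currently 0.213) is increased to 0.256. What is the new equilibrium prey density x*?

At the interior fixed point, setting dy/dt = 0 with y > 0 fixes x* = (predator death rate)/(xy coefficient) — independent of the other coefficients.
With the change, x* = 0.256/0.00136 = 188; it rises from 157.

x* ≈ 188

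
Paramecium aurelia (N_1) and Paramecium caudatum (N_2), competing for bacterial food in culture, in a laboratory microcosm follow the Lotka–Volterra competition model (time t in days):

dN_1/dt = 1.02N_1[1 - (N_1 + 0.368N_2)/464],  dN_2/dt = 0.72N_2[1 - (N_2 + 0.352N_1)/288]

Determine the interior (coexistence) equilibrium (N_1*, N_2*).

N_1* ≈ 411, N_2* ≈ 143

Setting both brackets to zero gives the nullclines N_1 + 0.368N_2 = 464 and 0.352N_1 + N_2 = 288.
Substituting N_2 = 288 - 0.352N_1 into the first: N_1(1 - 0.368·0.352) = 464 - 0.368·288.
So N_1* = 358/0.87 = 411, and then N_2* = 288 - 0.352·411 = 143.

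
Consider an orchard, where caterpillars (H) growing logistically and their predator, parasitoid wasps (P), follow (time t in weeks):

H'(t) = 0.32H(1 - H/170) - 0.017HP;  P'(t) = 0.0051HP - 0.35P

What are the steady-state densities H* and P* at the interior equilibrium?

From dP/dt = 0 with P > 0: 0.0051H* = 0.35, so H* = 68.6.
Substitute into dH/dt = 0: 0.32(1 - 68.6/170) = 0.017P*.
The bracket is 0.596, giving P* = 0.191/0.017 = 11.2.

H* ≈ 68.6, P* ≈ 11.2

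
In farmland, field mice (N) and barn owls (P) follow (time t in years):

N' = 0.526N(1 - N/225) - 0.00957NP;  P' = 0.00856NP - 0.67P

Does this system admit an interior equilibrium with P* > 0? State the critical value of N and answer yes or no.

The predator equation gives dP/dt > 0 only when N > 0.67/0.00856 = 78.3.
Without the predator, N → K = 225. Since 225 > 78.3, the predator can invade and persist.

Threshold N = 78.3; K > 78.3, so yes, the predator persists.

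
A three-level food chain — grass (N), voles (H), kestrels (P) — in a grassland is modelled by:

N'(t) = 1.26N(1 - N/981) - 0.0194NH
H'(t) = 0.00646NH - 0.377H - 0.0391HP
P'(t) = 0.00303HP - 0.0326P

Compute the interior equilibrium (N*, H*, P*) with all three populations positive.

N* ≈ 818, H* ≈ 10.8, P* ≈ 126

From dP/dt = 0: 0.00303H* = 0.0326, so H* = 10.8.
From dN/dt = 0: 1.26(1 - N*/981) = 0.0194·10.8, giving N* = 981·(1 - 0.166) = 818.
From dH/dt = 0: 0.00646·818 - 0.377 = 0.0391P*, so P* = 4.91/0.0391 = 126.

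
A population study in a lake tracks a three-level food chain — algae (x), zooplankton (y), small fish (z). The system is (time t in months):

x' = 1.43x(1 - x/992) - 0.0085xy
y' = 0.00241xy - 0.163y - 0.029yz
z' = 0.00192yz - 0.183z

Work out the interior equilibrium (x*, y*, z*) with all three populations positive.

From dz/dt = 0: 0.00192y* = 0.183, so y* = 95.3.
From dx/dt = 0: 1.43(1 - x*/992) = 0.0085·95.3, giving x* = 992·(1 - 0.567) = 430.
From dy/dt = 0: 0.00241·430 - 0.163 = 0.029z*, so z* = 0.873/0.029 = 30.1.

x* ≈ 430, y* ≈ 95.3, z* ≈ 30.1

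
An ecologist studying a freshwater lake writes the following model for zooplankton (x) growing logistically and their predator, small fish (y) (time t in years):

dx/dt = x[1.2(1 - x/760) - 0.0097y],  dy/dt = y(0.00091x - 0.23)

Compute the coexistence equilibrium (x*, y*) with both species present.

From dy/dt = 0 with y > 0: 0.00091x* = 0.23, so x* = 253.
Substitute into dx/dt = 0: 1.2(1 - 253/760) = 0.0097y*.
The bracket is 0.667, giving y* = 0.801/0.0097 = 82.6.

x* ≈ 253, y* ≈ 82.6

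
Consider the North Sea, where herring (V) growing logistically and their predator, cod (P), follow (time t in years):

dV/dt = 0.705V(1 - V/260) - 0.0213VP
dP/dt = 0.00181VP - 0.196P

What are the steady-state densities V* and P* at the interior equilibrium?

V* ≈ 108, P* ≈ 19.3

From dP/dt = 0 with P > 0: 0.00181V* = 0.196, so V* = 108.
Substitute into dV/dt = 0: 0.705(1 - 108/260) = 0.0213P*.
The bracket is 0.584, giving P* = 0.411/0.0213 = 19.3.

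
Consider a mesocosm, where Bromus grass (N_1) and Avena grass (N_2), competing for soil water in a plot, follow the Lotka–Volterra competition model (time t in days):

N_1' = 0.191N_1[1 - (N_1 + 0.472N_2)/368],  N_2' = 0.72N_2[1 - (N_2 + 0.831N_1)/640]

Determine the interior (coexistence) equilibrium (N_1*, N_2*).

Setting both brackets to zero gives the nullclines N_1 + 0.472N_2 = 368 and 0.831N_1 + N_2 = 640.
Substituting N_2 = 640 - 0.831N_1 into the first: N_1(1 - 0.472·0.831) = 368 - 0.472·640.
So N_1* = 65.9/0.608 = 108, and then N_2* = 640 - 0.831·108 = 550.

N_1* ≈ 108, N_2* ≈ 550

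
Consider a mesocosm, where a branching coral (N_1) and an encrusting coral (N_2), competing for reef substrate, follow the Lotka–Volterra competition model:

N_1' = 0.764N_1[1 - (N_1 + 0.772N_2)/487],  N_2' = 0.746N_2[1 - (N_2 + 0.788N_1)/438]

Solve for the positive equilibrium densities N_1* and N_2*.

Setting both brackets to zero gives the nullclines N_1 + 0.772N_2 = 487 and 0.788N_1 + N_2 = 438.
Substituting N_2 = 438 - 0.788N_1 into the first: N_1(1 - 0.772·0.788) = 487 - 0.772·438.
So N_1* = 149/0.392 = 380, and then N_2* = 438 - 0.788·380 = 138.

N_1* ≈ 380, N_2* ≈ 138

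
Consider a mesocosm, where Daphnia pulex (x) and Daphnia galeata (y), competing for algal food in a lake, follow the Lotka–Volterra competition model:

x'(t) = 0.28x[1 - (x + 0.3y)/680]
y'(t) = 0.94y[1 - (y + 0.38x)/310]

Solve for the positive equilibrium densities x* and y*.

Setting both brackets to zero gives the nullclines x + 0.3y = 680 and 0.38x + y = 310.
Substituting y = 310 - 0.38x into the first: x(1 - 0.3·0.38) = 680 - 0.3·310.
So x* = 587/0.886 = 663, and then y* = 310 - 0.38·663 = 58.2.

x* ≈ 663, y* ≈ 58.2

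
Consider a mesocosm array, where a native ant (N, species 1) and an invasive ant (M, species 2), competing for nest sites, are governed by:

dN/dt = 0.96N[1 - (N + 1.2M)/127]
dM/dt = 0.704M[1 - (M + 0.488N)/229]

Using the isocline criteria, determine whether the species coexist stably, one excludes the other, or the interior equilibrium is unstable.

Compare the nullcline intercepts: K1/α12 = 127/1.2 = 106 < K2 = 229; K2/α21 = 229/0.488 = 469 > K1 = 127.
Since the inequalities point opposite ways, species 2 can invade but species 1 cannot.

species 2 excludes species 1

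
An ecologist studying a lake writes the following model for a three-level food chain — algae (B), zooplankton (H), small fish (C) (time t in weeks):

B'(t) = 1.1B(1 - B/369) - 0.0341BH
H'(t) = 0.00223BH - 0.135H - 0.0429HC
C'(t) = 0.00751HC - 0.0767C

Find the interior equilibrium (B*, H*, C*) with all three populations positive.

From dC/dt = 0: 0.00751H* = 0.0767, so H* = 10.2.
From dB/dt = 0: 1.1(1 - B*/369) = 0.0341·10.2, giving B* = 369·(1 - 0.317) = 252.
From dH/dt = 0: 0.00223·252 - 0.135 = 0.0429C*, so C* = 0.427/0.0429 = 9.96.

B* ≈ 252, H* ≈ 10.2, C* ≈ 9.96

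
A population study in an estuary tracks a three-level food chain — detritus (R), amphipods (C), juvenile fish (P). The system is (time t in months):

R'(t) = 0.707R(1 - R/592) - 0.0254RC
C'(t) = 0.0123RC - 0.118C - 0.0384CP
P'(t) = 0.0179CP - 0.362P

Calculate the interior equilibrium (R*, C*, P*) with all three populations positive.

R* ≈ 162, C* ≈ 20.2, P* ≈ 48.8

From dP/dt = 0: 0.0179C* = 0.362, so C* = 20.2.
From dR/dt = 0: 0.707(1 - R*/592) = 0.0254·20.2, giving R* = 592·(1 - 0.727) = 162.
From dC/dt = 0: 0.0123·162 - 0.118 = 0.0384P*, so P* = 1.87/0.0384 = 48.8.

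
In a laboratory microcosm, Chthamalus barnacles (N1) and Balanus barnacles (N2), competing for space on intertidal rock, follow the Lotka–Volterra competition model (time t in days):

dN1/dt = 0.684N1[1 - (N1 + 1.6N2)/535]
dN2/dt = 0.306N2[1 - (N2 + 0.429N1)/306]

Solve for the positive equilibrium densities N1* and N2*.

Setting both brackets to zero gives the nullclines N1 + 1.6N2 = 535 and 0.429N1 + N2 = 306.
Substituting N2 = 306 - 0.429N1 into the first: N1(1 - 1.6·0.429) = 535 - 1.6·306.
So N1* = 45.4/0.314 = 145, and then N2* = 306 - 0.429·145 = 244.

N1* ≈ 145, N2* ≈ 244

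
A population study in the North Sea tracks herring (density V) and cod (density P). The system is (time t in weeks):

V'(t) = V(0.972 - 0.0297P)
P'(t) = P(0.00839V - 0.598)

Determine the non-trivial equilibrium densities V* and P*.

V* ≈ 71.3, P* ≈ 32.7

Set dP/dt = 0 with P > 0: 0.00839V - 0.598 = 0, so V* = 0.598/0.00839 = 71.3.
Set dV/dt = 0 with V > 0: 0.972 - 0.0297P = 0, so P* = 0.972/0.0297 = 32.7.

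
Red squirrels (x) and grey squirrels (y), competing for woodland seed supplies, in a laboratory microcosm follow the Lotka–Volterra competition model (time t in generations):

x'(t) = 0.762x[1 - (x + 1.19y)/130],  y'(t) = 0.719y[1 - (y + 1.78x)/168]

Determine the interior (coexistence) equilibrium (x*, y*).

x* ≈ 62.5, y* ≈ 56.7

Setting both brackets to zero gives the nullclines x + 1.19y = 130 and 1.78x + y = 168.
Substituting y = 168 - 1.78x into the first: x(1 - 1.19·1.78) = 130 - 1.19·168.
So x* = -69.9/-1.12 = 62.5, and then y* = 168 - 1.78·62.5 = 56.7.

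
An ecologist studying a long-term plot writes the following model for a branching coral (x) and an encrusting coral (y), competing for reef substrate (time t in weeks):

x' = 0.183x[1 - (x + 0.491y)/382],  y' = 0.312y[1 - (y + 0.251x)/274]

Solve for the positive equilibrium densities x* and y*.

x* ≈ 282, y* ≈ 203

Setting both brackets to zero gives the nullclines x + 0.491y = 382 and 0.251x + y = 274.
Substituting y = 274 - 0.251x into the first: x(1 - 0.491·0.251) = 382 - 0.491·274.
So x* = 247/0.877 = 282, and then y* = 274 - 0.251·282 = 203.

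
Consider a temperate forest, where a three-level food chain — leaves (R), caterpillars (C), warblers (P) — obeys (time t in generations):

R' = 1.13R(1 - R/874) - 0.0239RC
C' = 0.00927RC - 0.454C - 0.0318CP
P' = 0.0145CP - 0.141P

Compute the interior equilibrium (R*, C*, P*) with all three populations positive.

R* ≈ 694, C* ≈ 9.72, P* ≈ 188

From dP/dt = 0: 0.0145C* = 0.141, so C* = 9.72.
From dR/dt = 0: 1.13(1 - R*/874) = 0.0239·9.72, giving R* = 874·(1 - 0.206) = 694.
From dC/dt = 0: 0.00927·694 - 0.454 = 0.0318P*, so P* = 5.98/0.0318 = 188.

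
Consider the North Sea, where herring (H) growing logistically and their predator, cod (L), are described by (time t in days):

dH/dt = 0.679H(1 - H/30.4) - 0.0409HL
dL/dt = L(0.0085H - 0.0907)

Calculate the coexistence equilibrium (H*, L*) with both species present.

H* ≈ 10.7, L* ≈ 10.8

From dL/dt = 0 with L > 0: 0.0085H* = 0.0907, so H* = 10.7.
Substitute into dH/dt = 0: 0.679(1 - 10.7/30.4) = 0.0409L*.
The bracket is 0.649, giving L* = 0.441/0.0409 = 10.8.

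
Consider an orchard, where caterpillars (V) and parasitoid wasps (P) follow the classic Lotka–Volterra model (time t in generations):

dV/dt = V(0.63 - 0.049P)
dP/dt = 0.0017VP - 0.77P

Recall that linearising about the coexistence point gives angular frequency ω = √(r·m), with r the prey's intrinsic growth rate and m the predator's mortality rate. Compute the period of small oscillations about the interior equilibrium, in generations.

Here r = 0.63 and m = 0.77, so r·m = 0.485.
ω = √0.485 = 0.696 per generation, hence T = 2π/ω ≈ 9.02 generations.

T ≈ 9.02 generations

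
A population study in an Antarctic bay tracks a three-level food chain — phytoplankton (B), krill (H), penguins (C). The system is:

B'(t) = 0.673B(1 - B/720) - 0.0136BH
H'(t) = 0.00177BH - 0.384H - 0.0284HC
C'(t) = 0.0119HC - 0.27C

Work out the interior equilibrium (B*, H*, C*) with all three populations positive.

B* ≈ 390, H* ≈ 22.7, C* ≈ 10.8

From dC/dt = 0: 0.0119H* = 0.27, so H* = 22.7.
From dB/dt = 0: 0.673(1 - B*/720) = 0.0136·22.7, giving B* = 720·(1 - 0.459) = 390.
From dH/dt = 0: 0.00177·390 - 0.384 = 0.0284C*, so C* = 0.306/0.0284 = 10.8.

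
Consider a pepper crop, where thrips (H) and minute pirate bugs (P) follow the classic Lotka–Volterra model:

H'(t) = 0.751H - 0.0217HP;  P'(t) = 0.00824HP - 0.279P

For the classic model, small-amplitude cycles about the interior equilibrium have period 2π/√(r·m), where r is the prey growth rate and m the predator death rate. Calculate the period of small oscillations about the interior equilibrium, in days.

T ≈ 13.7 days

Here r = 0.751 and m = 0.279, so r·m = 0.21.
ω = √0.21 = 0.458 per day, hence T = 2π/ω ≈ 13.7 days.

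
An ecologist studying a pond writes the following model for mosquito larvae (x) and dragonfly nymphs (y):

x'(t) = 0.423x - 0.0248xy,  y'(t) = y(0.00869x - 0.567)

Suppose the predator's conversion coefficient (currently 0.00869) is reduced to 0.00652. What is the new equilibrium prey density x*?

At the interior fixed point, setting dy/dt = 0 with y > 0 fixes x* = (predator death rate)/(xy coefficient) — independent of the other coefficients.
With the change, x* = 0.567/0.00652 = 87; it rises from 65.2.

x* ≈ 87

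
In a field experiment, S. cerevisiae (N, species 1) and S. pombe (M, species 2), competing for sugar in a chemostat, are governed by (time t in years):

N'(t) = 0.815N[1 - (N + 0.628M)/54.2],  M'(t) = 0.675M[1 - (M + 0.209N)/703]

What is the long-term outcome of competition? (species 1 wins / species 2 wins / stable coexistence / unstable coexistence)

species 2 excludes species 1

Compare the nullcline intercepts: K1/α12 = 54.2/0.628 = 86.3 < K2 = 703; K2/α21 = 703/0.209 = 3360 > K1 = 54.2.
Since the inequalities point opposite ways, species 2 can invade but species 1 cannot.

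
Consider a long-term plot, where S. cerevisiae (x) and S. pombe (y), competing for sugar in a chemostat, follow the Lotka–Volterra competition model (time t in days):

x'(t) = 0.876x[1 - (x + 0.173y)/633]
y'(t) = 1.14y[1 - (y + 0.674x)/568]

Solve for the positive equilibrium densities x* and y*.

Setting both brackets to zero gives the nullclines x + 0.173y = 633 and 0.674x + y = 568.
Substituting y = 568 - 0.674x into the first: x(1 - 0.173·0.674) = 633 - 0.173·568.
So x* = 535/0.883 = 605, and then y* = 568 - 0.674·605 = 160.

x* ≈ 605, y* ≈ 160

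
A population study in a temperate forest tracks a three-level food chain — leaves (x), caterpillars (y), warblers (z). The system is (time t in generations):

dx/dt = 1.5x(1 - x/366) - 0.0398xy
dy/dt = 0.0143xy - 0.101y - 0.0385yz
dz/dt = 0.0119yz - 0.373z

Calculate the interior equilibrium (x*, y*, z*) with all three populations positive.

x* ≈ 61.6, y* ≈ 31.3, z* ≈ 20.3

From dz/dt = 0: 0.0119y* = 0.373, so y* = 31.3.
From dx/dt = 0: 1.5(1 - x*/366) = 0.0398·31.3, giving x* = 366·(1 - 0.832) = 61.6.
From dy/dt = 0: 0.0143·61.6 - 0.101 = 0.0385z*, so z* = 0.78/0.0385 = 20.3.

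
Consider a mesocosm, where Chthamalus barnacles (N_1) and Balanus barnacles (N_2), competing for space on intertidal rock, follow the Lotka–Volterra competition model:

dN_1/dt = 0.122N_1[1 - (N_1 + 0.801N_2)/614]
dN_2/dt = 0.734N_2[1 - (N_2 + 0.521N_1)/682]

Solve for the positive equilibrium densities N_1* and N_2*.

Setting both brackets to zero gives the nullclines N_1 + 0.801N_2 = 614 and 0.521N_1 + N_2 = 682.
Substituting N_2 = 682 - 0.521N_1 into the first: N_1(1 - 0.801·0.521) = 614 - 0.801·682.
So N_1* = 67.7/0.583 = 116, and then N_2* = 682 - 0.521·116 = 621.

N_1* ≈ 116, N_2* ≈ 621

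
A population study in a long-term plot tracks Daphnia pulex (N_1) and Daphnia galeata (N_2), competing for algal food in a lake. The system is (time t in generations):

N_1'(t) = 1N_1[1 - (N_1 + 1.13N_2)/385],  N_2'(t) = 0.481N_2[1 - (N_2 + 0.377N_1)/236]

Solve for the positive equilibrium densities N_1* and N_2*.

Setting both brackets to zero gives the nullclines N_1 + 1.13N_2 = 385 and 0.377N_1 + N_2 = 236.
Substituting N_2 = 236 - 0.377N_1 into the first: N_1(1 - 1.13·0.377) = 385 - 1.13·236.
So N_1* = 118/0.574 = 206, and then N_2* = 236 - 0.377·206 = 158.

N_1* ≈ 206, N_2* ≈ 158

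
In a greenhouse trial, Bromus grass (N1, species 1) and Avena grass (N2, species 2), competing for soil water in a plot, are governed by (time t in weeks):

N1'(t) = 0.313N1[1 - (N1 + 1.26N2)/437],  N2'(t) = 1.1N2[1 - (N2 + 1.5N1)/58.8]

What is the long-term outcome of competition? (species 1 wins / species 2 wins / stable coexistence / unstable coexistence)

species 1 excludes species 2

Compare the nullcline intercepts: K1/α12 = 437/1.26 = 347 > K2 = 58.8; K2/α21 = 58.8/1.5 = 39.2 < K1 = 437.
Since the inequalities point opposite ways, species 1 can invade but species 2 cannot.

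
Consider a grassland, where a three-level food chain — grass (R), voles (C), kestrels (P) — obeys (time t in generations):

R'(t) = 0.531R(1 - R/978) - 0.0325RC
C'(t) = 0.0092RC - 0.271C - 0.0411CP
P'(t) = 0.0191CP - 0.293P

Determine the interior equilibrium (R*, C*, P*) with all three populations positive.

R* ≈ 59.7, C* ≈ 15.3, P* ≈ 6.78

From dP/dt = 0: 0.0191C* = 0.293, so C* = 15.3.
From dR/dt = 0: 0.531(1 - R*/978) = 0.0325·15.3, giving R* = 978·(1 - 0.939) = 59.7.
From dC/dt = 0: 0.0092·59.7 - 0.271 = 0.0411P*, so P* = 0.279/0.0411 = 6.78.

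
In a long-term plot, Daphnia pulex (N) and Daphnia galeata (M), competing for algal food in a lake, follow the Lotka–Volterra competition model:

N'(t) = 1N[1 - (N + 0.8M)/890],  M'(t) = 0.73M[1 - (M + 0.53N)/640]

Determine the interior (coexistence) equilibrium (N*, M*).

Setting both brackets to zero gives the nullclines N + 0.8M = 890 and 0.53N + M = 640.
Substituting M = 640 - 0.53N into the first: N(1 - 0.8·0.53) = 890 - 0.8·640.
So N* = 378/0.576 = 656, and then M* = 640 - 0.53·656 = 292.

N* ≈ 656, M* ≈ 292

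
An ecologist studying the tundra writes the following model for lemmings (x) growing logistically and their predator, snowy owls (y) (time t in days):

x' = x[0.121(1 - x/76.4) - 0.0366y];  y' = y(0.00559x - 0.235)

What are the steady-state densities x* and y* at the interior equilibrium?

From dy/dt = 0 with y > 0: 0.00559x* = 0.235, so x* = 42.
Substitute into dx/dt = 0: 0.121(1 - 42/76.4) = 0.0366y*.
The bracket is 0.45, giving y* = 0.0544/0.0366 = 1.49.

x* ≈ 42, y* ≈ 1.49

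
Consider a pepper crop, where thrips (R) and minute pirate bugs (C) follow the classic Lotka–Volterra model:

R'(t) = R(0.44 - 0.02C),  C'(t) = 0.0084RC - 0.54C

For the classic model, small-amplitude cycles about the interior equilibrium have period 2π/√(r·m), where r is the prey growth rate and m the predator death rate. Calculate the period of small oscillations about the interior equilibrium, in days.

Here r = 0.44 and m = 0.54, so r·m = 0.238.
ω = √0.238 = 0.487 per day, hence T = 2π/ω ≈ 12.9 days.

T ≈ 12.9 days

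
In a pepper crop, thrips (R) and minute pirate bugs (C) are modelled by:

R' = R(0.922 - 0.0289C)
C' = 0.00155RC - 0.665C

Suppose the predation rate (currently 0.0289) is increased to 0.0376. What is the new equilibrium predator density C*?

At the interior fixed point, setting dR/dt = 0 with R > 0 fixes C* = (prey growth rate)/(RC coefficient) — independent of the other coefficients.
With the change, C* = 0.922/0.0376 = 24.5; it falls from 31.9.

C* ≈ 24.5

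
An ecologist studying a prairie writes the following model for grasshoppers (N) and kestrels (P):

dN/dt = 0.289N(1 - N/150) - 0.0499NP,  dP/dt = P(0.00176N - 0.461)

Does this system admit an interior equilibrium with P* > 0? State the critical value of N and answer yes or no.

Threshold N = 262; K < 262, so no, the predator goes extinct.

The predator equation gives dP/dt > 0 only when N > 0.461/0.00176 = 262.
Without the predator, N → K = 150. Since 150 < 262, the predator cannot invade.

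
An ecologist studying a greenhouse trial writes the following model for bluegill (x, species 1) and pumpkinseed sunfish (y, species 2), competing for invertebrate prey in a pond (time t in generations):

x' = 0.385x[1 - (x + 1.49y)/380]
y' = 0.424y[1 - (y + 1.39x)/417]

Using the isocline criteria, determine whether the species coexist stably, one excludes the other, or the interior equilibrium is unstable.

unstable coexistence (outcome depends on initial conditions)

Compare the nullcline intercepts: K1/α12 = 380/1.49 = 255 < K2 = 417; K2/α21 = 417/1.39 = 300 < K1 = 380.
Since both are reversed, neither can invade when rare; the interior point is a saddle.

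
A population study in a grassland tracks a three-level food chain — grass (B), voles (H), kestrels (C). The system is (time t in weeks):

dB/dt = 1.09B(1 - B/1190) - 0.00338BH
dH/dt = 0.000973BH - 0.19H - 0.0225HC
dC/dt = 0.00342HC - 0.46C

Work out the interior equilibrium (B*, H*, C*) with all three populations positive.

From dC/dt = 0: 0.00342H* = 0.46, so H* = 135.
From dB/dt = 0: 1.09(1 - B*/1190) = 0.00338·135, giving B* = 1190·(1 - 0.417) = 694.
From dH/dt = 0: 0.000973·694 - 0.19 = 0.0225C*, so C* = 0.485/0.0225 = 21.6.

B* ≈ 694, H* ≈ 135, C* ≈ 21.6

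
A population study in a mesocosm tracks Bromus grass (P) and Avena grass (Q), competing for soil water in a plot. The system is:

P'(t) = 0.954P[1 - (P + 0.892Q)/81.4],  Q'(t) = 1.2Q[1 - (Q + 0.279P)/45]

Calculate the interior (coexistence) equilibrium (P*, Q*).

P* ≈ 54.9, Q* ≈ 29.7

Setting both brackets to zero gives the nullclines P + 0.892Q = 81.4 and 0.279P + Q = 45.
Substituting Q = 45 - 0.279P into the first: P(1 - 0.892·0.279) = 81.4 - 0.892·45.
So P* = 41.3/0.751 = 54.9, and then Q* = 45 - 0.279·54.9 = 29.7.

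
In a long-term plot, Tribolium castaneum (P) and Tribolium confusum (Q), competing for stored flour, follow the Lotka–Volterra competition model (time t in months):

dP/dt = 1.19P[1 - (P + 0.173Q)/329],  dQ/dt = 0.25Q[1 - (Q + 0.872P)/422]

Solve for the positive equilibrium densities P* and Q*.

P* ≈ 301, Q* ≈ 159

Setting both brackets to zero gives the nullclines P + 0.173Q = 329 and 0.872P + Q = 422.
Substituting Q = 422 - 0.872P into the first: P(1 - 0.173·0.872) = 329 - 0.173·422.
So P* = 256/0.849 = 301, and then Q* = 422 - 0.872·301 = 159.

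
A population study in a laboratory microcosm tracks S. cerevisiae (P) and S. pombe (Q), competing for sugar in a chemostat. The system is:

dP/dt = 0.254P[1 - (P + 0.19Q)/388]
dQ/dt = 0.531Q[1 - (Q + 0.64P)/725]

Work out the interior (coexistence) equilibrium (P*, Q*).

P* ≈ 285, Q* ≈ 543

Setting both brackets to zero gives the nullclines P + 0.19Q = 388 and 0.64P + Q = 725.
Substituting Q = 725 - 0.64P into the first: P(1 - 0.19·0.64) = 388 - 0.19·725.
So P* = 250/0.878 = 285, and then Q* = 725 - 0.64·285 = 543.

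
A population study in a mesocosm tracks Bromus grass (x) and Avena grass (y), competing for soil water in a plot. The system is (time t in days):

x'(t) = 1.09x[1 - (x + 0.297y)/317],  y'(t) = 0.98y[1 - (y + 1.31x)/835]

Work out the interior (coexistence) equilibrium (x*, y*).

x* ≈ 113, y* ≈ 687

Setting both brackets to zero gives the nullclines x + 0.297y = 317 and 1.31x + y = 835.
Substituting y = 835 - 1.31x into the first: x(1 - 0.297·1.31) = 317 - 0.297·835.
So x* = 69/0.611 = 113, and then y* = 835 - 1.31·113 = 687.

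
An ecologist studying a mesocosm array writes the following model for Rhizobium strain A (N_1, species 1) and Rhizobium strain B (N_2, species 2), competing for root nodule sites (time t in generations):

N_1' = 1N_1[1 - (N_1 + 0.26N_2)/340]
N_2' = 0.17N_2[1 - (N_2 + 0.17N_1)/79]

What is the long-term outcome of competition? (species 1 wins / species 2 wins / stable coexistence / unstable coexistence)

stable coexistence

Compare the nullcline intercepts: K1/α12 = 340/0.26 = 1310 > K2 = 79; K2/α21 = 79/0.17 = 465 > K1 = 340.
Since both inequalities hold, each species can invade when rare, so the interior equilibrium is stable.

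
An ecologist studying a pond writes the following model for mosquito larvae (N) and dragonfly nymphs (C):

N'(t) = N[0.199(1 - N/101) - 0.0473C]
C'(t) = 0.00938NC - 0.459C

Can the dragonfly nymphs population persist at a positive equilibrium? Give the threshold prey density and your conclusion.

The predator equation gives dC/dt > 0 only when N > 0.459/0.00938 = 48.9.
Without the predator, N → K = 101. Since 101 > 48.9, the predator can invade and persist.

Threshold N = 48.9; K > 48.9, so yes, the predator persists.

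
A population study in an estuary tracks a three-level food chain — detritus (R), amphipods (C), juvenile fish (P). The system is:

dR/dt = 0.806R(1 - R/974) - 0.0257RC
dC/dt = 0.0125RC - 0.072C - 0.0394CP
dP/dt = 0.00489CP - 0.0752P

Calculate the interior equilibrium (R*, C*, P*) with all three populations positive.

R* ≈ 496, C* ≈ 15.4, P* ≈ 156

From dP/dt = 0: 0.00489C* = 0.0752, so C* = 15.4.
From dR/dt = 0: 0.806(1 - R*/974) = 0.0257·15.4, giving R* = 974·(1 - 0.49) = 496.
From dC/dt = 0: 0.0125·496 - 0.072 = 0.0394P*, so P* = 6.13/0.0394 = 156.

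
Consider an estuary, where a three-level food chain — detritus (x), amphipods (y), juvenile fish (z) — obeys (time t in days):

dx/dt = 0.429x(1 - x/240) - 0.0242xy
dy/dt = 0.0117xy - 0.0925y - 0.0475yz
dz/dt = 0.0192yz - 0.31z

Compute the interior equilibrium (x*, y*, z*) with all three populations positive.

From dz/dt = 0: 0.0192y* = 0.31, so y* = 16.1.
From dx/dt = 0: 0.429(1 - x*/240) = 0.0242·16.1, giving x* = 240·(1 - 0.911) = 21.4.
From dy/dt = 0: 0.0117·21.4 - 0.0925 = 0.0475z*, so z* = 0.158/0.0475 = 3.33.

x* ≈ 21.4, y* ≈ 16.1, z* ≈ 3.33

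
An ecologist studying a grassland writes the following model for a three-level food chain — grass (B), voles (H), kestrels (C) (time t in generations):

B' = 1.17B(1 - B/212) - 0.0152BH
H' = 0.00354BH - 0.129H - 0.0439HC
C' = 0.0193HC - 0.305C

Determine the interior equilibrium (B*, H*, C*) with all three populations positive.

From dC/dt = 0: 0.0193H* = 0.305, so H* = 15.8.
From dB/dt = 0: 1.17(1 - B*/212) = 0.0152·15.8, giving B* = 212·(1 - 0.205) = 168.
From dH/dt = 0: 0.00354·168 - 0.129 = 0.0439C*, so C* = 0.467/0.0439 = 10.6.

B* ≈ 168, H* ≈ 15.8, C* ≈ 10.6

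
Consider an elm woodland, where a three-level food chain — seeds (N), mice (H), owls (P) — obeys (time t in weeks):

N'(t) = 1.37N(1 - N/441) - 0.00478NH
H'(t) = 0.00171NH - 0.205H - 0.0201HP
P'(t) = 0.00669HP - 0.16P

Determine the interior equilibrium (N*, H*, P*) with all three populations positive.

From dP/dt = 0: 0.00669H* = 0.16, so H* = 23.9.
From dN/dt = 0: 1.37(1 - N*/441) = 0.00478·23.9, giving N* = 441·(1 - 0.0834) = 404.
From dH/dt = 0: 0.00171·404 - 0.205 = 0.0201P*, so P* = 0.486/0.0201 = 24.2.

N* ≈ 404, H* ≈ 23.9, P* ≈ 24.2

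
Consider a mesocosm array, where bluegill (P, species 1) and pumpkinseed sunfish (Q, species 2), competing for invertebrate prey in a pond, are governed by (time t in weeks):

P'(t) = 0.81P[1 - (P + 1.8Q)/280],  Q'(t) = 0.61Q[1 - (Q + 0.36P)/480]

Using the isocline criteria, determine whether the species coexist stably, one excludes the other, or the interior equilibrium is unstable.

species 2 excludes species 1

Compare the nullcline intercepts: K1/α12 = 280/1.8 = 156 < K2 = 480; K2/α21 = 480/0.36 = 1330 > K1 = 280.
Since the inequalities point opposite ways, species 2 can invade but species 1 cannot.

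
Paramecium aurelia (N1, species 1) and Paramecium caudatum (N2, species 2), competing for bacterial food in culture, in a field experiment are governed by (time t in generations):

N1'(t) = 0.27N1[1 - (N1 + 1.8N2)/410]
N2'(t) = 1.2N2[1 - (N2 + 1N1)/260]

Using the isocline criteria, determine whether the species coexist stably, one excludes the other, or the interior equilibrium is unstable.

unstable coexistence (outcome depends on initial conditions)

Compare the nullcline intercepts: K1/α12 = 410/1.8 = 228 < K2 = 260; K2/α21 = 260/1 = 260 < K1 = 410.
Since both are reversed, neither can invade when rare; the interior point is a saddle.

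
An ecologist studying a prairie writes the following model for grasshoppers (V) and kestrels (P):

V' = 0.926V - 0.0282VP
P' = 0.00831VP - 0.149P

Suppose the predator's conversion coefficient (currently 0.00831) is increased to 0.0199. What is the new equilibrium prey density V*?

At the interior fixed point, setting dP/dt = 0 with P > 0 fixes V* = (predator death rate)/(VP coefficient) — independent of the other coefficients.
With the change, V* = 0.149/0.0199 = 7.49; it falls from 17.9.

V* ≈ 7.49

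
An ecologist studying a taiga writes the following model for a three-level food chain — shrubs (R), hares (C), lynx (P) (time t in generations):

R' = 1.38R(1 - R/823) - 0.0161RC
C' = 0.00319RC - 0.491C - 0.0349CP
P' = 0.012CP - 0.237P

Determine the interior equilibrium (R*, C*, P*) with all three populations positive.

From dP/dt = 0: 0.012C* = 0.237, so C* = 19.8.
From dR/dt = 0: 1.38(1 - R*/823) = 0.0161·19.8, giving R* = 823·(1 - 0.23) = 633.
From dC/dt = 0: 0.00319·633 - 0.491 = 0.0349P*, so P* = 1.53/0.0349 = 43.8.

R* ≈ 633, C* ≈ 19.8, P* ≈ 43.8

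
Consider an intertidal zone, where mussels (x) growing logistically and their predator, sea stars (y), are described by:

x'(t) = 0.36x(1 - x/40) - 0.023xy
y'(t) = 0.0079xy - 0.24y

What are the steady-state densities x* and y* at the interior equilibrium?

From dy/dt = 0 with y > 0: 0.0079x* = 0.24, so x* = 30.4.
Substitute into dx/dt = 0: 0.36(1 - 30.4/40) = 0.023y*.
The bracket is 0.241, giving y* = 0.0866/0.023 = 3.76.

x* ≈ 30.4, y* ≈ 3.76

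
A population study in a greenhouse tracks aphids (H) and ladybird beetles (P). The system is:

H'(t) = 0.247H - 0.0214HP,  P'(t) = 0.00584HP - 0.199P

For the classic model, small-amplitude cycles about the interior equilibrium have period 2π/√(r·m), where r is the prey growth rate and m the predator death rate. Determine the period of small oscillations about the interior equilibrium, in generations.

T ≈ 28.3 generations

Here r = 0.247 and m = 0.199, so r·m = 0.0492.
ω = √0.0492 = 0.222 per generation, hence T = 2π/ω ≈ 28.3 generations.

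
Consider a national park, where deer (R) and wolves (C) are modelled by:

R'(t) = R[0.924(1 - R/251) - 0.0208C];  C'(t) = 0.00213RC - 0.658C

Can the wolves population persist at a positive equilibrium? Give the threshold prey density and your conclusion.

The predator equation gives dC/dt > 0 only when R > 0.658/0.00213 = 309.
Without the predator, R → K = 251. Since 251 < 309, the predator cannot invade.

Threshold R = 309; K < 309, so no, the predator goes extinct.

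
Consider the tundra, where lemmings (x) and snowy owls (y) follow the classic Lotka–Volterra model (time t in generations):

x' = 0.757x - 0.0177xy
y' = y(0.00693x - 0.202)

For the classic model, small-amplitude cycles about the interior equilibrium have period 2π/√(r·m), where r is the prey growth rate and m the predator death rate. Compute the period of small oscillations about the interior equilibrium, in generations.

Here r = 0.757 and m = 0.202, so r·m = 0.153.
ω = √0.153 = 0.391 per generation, hence T = 2π/ω ≈ 16.1 generations.

T ≈ 16.1 generations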